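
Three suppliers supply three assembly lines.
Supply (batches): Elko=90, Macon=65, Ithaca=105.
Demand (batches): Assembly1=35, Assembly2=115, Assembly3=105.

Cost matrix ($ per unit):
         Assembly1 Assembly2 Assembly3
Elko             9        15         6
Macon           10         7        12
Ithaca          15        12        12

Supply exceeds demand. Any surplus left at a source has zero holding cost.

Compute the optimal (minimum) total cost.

2300

Optimal allocation:
  Elko to Assembly3: 90 × $6 = $540
  Macon to Assembly2: 65 × $7 = $455
  Ithaca to Assembly1: 35 × $15 = $525
  Ithaca to Assembly2: 50 × $12 = $600
  Ithaca to Assembly3: 15 × $12 = $180
Total = 540 + 455 + 525 + 600 + 180 = $2300.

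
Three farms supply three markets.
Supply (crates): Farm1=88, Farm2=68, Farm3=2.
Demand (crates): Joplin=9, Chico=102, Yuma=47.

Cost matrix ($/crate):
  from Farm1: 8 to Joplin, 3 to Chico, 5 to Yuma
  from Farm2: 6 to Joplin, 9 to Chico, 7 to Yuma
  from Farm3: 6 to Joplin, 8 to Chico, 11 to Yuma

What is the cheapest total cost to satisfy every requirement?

771

A cheapest plan:
  Farm1 to Chico: 88 × $3 = $264
  Farm2 to Joplin: 9 × $6 = $54
  Farm2 to Chico: 12 × $9 = $108
  Farm2 to Yuma: 47 × $7 = $329
  Farm3 to Chico: 2 × $8 = $16
Total = 264 + 54 + 108 + 329 + 16 = $771.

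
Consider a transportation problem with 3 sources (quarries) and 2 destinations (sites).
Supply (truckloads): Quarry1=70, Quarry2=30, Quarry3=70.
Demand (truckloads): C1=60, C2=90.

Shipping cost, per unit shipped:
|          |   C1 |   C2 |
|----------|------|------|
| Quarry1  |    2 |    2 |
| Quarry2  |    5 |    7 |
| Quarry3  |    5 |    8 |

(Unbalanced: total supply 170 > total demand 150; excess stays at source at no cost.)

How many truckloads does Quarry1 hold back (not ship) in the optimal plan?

0

Minimum-cost shipments:
  Quarry1→C2: 70 truckloads
  Quarry2→C2: 20 truckloads
  Quarry3→C1: 60 truckloads
Total cost = 580.
Quarry1 ships 70 of its 70, leaving 0.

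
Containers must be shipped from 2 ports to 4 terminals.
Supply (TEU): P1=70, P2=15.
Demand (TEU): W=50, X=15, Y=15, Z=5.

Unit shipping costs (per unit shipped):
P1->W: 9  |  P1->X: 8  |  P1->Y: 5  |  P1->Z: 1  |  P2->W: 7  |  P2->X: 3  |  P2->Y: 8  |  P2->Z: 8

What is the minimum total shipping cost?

Optimal allocation:
  P1→W: 50 × 9 = 450
  P1→Y: 15 × 5 = 75
  P1→Z: 5 × 1 = 5
  P2→X: 15 × 3 = 45
Total = 450 + 75 + 5 + 45 = 575.

575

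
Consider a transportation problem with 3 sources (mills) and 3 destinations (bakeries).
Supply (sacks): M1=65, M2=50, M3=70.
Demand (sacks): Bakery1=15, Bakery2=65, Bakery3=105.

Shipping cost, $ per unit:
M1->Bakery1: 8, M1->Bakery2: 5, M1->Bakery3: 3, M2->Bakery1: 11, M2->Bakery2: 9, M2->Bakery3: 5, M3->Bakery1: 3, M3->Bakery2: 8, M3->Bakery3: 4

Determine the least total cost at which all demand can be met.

Optimal allocation:
  M1->Bakery2: 65 sacks
  M2->Bakery3: 50 sacks
  M3->Bakery1: 15 sacks
  M3->Bakery3: 55 sacks
Total cost = $840.
(Supply check: M1 ships 65; M2 ships 50; M3 ships 70.)

840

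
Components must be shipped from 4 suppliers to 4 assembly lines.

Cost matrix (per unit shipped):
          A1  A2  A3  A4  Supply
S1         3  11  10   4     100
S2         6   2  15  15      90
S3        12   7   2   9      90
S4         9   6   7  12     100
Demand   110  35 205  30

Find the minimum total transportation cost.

A cheapest plan:
  S1–A1: 55 × 3 = 165
  S1–A3: 15 × 10 = 150
  S1–A4: 30 × 4 = 120
  S2–A1: 55 × 6 = 330
  S2–A2: 35 × 2 = 70
  S3–A3: 90 × 2 = 180
  S4–A3: 100 × 7 = 700
Total = 165 + 150 + 120 + 330 + 70 + 180 + 700 = 1715.
(Supply check: S1 ships 100; S2 ships 90; S3 ships 90; S4 ships 100.)

1715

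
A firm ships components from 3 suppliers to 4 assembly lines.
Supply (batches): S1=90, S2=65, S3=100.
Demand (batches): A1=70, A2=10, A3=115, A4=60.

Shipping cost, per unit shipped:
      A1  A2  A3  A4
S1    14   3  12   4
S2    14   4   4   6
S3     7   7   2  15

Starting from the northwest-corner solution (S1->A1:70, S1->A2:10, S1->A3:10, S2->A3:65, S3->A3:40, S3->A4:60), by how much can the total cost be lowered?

Current plan cost = 70·14 + 10·3 + 10·12 + 65·4 + 40·2 + 60·15 = 2370.
Optimal plan:
  S1→A1: 20 × 14 = 280
  S1→A2: 10 × 3 = 30
  S1→A4: 60 × 4 = 240
  S2→A3: 65 × 4 = 260
  S3→A1: 50 × 7 = 350
  S3→A3: 50 × 2 = 100
Optimal cost = 1260.
Saving = 2370 − 1260 = 1110.

1110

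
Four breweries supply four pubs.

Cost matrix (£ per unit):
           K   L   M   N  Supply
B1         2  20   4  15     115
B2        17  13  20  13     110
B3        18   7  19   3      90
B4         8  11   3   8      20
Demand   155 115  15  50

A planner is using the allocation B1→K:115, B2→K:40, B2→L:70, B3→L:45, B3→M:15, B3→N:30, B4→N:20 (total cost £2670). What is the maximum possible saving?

Current plan cost = 115·2 + 40·17 + 70·13 + 45·7 + 15·19 + 30·3 + 20·8 = £2670.
Optimal plan:
  B1->K: 115 kegs
  B2->K: 35 kegs
  B2->L: 75 kegs
  B3->L: 40 kegs
  B3->N: 50 kegs
  B4->K: 5 kegs
  B4->M: 15 kegs
Optimal cost = £2315.
Saving = 2670 − 2315 = £355.

355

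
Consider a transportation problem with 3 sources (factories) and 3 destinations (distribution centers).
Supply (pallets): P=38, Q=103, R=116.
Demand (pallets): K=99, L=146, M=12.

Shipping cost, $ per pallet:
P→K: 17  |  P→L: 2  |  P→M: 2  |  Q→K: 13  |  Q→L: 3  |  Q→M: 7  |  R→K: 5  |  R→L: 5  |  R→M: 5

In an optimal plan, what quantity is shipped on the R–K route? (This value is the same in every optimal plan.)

99

Optimal shipments:
  P→L: 26 × $2 = $52
  P→M: 12 × $2 = $24
  Q→L: 103 × $3 = $309
  R→K: 99 × $5 = $495
  R→L: 17 × $5 = $85
Total cost = $965.
So R→K carries 99 pallets.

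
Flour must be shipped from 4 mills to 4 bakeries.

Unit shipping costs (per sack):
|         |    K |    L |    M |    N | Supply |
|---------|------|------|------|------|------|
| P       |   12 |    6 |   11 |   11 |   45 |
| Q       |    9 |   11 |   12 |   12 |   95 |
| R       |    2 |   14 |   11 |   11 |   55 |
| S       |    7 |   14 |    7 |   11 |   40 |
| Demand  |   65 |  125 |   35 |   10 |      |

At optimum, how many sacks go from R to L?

0

Optimal shipments:
  P to L: 45 × 6 = 270
  Q to K: 5 × 9 = 45
  Q to L: 80 × 11 = 880
  Q to N: 10 × 12 = 120
  R to K: 55 × 2 = 110
  S to K: 5 × 7 = 35
  S to M: 35 × 7 = 245
Total cost = 1705.
The route R→L is not used.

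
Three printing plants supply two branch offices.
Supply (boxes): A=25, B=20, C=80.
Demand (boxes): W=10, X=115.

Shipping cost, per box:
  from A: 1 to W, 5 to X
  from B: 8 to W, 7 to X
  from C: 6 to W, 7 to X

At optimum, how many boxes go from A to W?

10

Optimal shipments:
  A->W: 10 × 1 = 10
  A->X: 15 × 5 = 75
  B->X: 20 × 7 = 140
  C->X: 80 × 7 = 560
Total cost = 785.
So A→W carries 10 boxes.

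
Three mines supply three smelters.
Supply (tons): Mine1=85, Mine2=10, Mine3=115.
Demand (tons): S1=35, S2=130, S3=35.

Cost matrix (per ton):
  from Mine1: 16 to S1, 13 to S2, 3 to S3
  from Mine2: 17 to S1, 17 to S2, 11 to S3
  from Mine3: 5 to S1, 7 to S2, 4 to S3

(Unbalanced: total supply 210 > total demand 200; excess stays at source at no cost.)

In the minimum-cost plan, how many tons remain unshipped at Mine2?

An optimal plan:
  Mine1 to S2: 50 × 13 = 650
  Mine1 to S3: 35 × 3 = 105
  Mine3 to S1: 35 × 5 = 175
  Mine3 to S2: 80 × 7 = 560
Total cost = 1490.
Mine2 ships 0 of its 10, leaving 10.

10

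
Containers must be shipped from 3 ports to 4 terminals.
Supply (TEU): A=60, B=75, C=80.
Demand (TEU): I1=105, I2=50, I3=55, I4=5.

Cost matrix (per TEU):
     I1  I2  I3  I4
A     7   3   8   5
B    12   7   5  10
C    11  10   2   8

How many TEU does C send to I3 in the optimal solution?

55

Optimal shipments:
  A–I1: 60 × 7 = 420
  B–I1: 25 × 12 = 300
  B–I2: 50 × 7 = 350
  C–I1: 20 × 11 = 220
  C–I3: 55 × 2 = 110
  C–I4: 5 × 8 = 40
Total cost = 1440.
So C→I3 carries 55 TEU.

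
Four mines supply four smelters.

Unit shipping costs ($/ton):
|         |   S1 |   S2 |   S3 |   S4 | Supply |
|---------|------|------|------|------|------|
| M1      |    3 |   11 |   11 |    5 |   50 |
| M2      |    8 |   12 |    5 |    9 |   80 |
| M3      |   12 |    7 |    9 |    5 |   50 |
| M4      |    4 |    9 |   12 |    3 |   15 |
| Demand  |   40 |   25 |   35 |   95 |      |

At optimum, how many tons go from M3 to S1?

Solving gives:
  M1 to S1: 40 tons
  M1 to S4: 10 tons
  M2 to S3: 35 tons
  M2 to S4: 45 tons
  M3 to S2: 25 tons
  M3 to S4: 25 tons
  M4 to S4: 15 tons
Total cost = $1095.
The route M3→S1 is not used.

0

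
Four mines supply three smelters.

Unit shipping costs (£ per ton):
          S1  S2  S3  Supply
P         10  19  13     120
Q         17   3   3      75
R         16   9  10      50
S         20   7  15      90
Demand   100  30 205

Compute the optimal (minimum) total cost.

A cheapest plan:
  P–S1: 100 × £10 = £1000
  P–S3: 20 × £13 = £260
  Q–S3: 75 × £3 = £225
  R–S3: 50 × £10 = £500
  S–S2: 30 × £7 = £210
  S–S3: 60 × £15 = £900
Total = 1000 + 260 + 225 + 500 + 210 + 900 = £3095.

3095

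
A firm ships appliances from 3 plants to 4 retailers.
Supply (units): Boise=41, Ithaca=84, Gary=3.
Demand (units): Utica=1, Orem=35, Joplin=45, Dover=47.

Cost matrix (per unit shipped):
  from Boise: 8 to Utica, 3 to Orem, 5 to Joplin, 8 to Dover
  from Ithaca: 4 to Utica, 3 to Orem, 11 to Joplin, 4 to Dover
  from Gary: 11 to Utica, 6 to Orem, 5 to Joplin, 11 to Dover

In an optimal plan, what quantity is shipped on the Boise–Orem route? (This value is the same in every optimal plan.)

Solving gives:
  Boise->Joplin: 41 units
  Ithaca->Utica: 1 units
  Ithaca->Orem: 35 units
  Ithaca->Joplin: 1 units
  Ithaca->Dover: 47 units
  Gary->Joplin: 3 units
Total cost = 528.
The route Boise→Orem is not used.

0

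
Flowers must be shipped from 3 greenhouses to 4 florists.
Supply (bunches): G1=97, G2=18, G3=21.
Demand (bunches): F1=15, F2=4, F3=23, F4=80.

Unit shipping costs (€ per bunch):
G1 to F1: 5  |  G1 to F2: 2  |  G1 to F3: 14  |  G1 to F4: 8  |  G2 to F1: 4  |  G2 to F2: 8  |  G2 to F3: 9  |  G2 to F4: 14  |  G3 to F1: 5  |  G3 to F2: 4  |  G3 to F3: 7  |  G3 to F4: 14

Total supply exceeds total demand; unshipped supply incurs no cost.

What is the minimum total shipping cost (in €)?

873

Optimal allocation:
  G1 to F2: 4 × €2 = €8
  G1 to F4: 80 × €8 = €640
  G2 to F1: 15 × €4 = €60
  G2 to F3: 2 × €9 = €18
  G3 to F3: 21 × €7 = €147
Total = 8 + 640 + 60 + 18 + 147 = €873.
(Supply check: G1 ships 84; G2 ships 17; G3 ships 21.)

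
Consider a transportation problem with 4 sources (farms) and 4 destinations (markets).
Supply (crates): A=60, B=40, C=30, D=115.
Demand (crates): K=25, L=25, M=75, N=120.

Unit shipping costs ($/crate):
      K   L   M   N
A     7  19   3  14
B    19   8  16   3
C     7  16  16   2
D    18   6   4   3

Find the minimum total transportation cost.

An optimal shipping plan:
  A->M: 60 × $3 = $180
  B->N: 40 × $3 = $120
  C->K: 25 × $7 = $175
  C->N: 5 × $2 = $10
  D->L: 25 × $6 = $150
  D->M: 15 × $4 = $60
  D->N: 75 × $3 = $225
Total = 180 + 120 + 175 + 10 + 150 + 60 + 225 = $920.

920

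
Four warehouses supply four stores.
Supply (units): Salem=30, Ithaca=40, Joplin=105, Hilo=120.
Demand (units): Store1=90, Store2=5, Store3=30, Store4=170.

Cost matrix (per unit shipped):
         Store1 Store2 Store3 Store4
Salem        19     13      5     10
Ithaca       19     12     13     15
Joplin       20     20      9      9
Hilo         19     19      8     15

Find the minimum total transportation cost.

One minimum-cost allocation:
  Salem–Store4: 30 × 10 = 300
  Ithaca–Store2: 5 × 12 = 60
  Ithaca–Store4: 35 × 15 = 525
  Joplin–Store4: 105 × 9 = 945
  Hilo–Store1: 90 × 19 = 1710
  Hilo–Store3: 30 × 8 = 240
Total = 300 + 60 + 525 + 945 + 1710 + 240 = 3780.
(Supply check: Salem ships 30; Ithaca ships 40; Joplin ships 105; Hilo ships 120.)

3780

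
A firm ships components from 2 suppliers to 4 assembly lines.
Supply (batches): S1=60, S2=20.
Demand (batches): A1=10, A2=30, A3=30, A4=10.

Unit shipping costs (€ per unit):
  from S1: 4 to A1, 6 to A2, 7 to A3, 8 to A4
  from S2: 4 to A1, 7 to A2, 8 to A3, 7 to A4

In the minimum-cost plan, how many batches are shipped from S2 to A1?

10

Solving gives:
  S1 to A2: 30 batches
  S1 to A3: 30 batches
  S2 to A1: 10 batches
  S2 to A4: 10 batches
Total cost = €500.
So S2→A1 carries 10 batches.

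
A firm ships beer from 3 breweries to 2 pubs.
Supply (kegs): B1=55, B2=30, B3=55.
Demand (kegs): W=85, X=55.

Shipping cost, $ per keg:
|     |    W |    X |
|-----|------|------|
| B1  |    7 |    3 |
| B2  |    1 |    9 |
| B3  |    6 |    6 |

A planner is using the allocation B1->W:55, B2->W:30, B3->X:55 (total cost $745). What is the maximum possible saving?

220

Current plan cost = 55·7 + 30·1 + 55·6 = $745.
Optimal plan:
  B1->X: 55 kegs
  B2->W: 30 kegs
  B3->W: 55 kegs
Optimal cost = $525.
Saving = 745 − 525 = $220.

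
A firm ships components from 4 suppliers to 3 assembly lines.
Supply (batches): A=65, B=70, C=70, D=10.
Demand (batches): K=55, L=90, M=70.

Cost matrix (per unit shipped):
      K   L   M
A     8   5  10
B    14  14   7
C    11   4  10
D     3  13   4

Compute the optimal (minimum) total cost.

1260

Optimal allocation:
  A to K: 45 × 8 = 360
  A to L: 20 × 5 = 100
  B to M: 70 × 7 = 490
  C to L: 70 × 4 = 280
  D to K: 10 × 3 = 30
Total = 360 + 100 + 490 + 280 + 30 = 1260.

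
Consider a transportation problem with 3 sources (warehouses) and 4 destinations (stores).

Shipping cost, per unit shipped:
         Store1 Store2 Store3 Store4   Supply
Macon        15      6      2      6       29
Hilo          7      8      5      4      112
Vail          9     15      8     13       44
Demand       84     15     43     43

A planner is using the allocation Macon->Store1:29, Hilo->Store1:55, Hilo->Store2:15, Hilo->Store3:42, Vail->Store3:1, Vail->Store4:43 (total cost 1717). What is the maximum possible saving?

Current plan cost = 29·15 + 55·7 + 15·8 + 42·5 + 1·8 + 43·13 = 1717.
Optimal plan:
  Macon–Store3: 29 × 2 = 58
  Hilo–Store1: 40 × 7 = 280
  Hilo–Store2: 15 × 8 = 120
  Hilo–Store3: 14 × 5 = 70
  Hilo–Store4: 43 × 4 = 172
  Vail–Store1: 44 × 9 = 396
Optimal cost = 1096.
Saving = 1717 − 1096 = 621.

621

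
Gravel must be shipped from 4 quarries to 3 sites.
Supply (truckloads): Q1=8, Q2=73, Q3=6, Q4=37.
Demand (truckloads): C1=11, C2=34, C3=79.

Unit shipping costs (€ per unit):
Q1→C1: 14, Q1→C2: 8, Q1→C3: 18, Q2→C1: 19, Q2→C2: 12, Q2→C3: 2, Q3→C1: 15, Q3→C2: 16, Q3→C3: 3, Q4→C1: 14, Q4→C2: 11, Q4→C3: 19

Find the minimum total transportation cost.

A cheapest plan:
  Q1–C2: 8 truckloads
  Q2–C3: 73 truckloads
  Q3–C3: 6 truckloads
  Q4–C1: 11 truckloads
  Q4–C2: 26 truckloads
Total cost = €668.
(Supply check: Q1 ships 8; Q2 ships 73; Q3 ships 6; Q4 ships 37.)

668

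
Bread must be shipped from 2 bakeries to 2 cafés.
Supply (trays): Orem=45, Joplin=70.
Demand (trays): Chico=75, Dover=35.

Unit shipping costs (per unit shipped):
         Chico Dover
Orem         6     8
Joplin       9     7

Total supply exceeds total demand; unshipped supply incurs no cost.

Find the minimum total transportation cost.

Optimal allocation:
  Orem–Chico: 45 × 6 = 270
  Joplin–Chico: 30 × 9 = 270
  Joplin–Dover: 35 × 7 = 245
Total = 270 + 270 + 245 = 785.
(Supply check: Orem ships 45; Joplin ships 65.)

785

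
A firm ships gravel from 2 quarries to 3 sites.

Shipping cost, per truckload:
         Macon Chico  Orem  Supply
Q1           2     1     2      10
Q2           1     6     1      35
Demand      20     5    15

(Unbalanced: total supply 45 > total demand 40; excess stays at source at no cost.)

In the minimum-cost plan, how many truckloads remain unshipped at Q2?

Minimum-cost shipments:
  Q1→Chico: 5 × 1 = 5
  Q2→Macon: 20 × 1 = 20
  Q2→Orem: 15 × 1 = 15
Total cost = 40.
Q2 ships 35 of its 35, leaving 0.

0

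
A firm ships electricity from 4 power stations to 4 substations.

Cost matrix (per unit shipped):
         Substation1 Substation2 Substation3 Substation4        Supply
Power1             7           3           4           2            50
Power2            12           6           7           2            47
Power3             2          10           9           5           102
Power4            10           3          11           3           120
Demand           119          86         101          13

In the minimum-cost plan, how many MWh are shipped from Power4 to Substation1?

17

Optimal shipments:
  Power1→Substation3: 50 × 4 = 200
  Power2→Substation3: 47 × 7 = 329
  Power3→Substation1: 102 × 2 = 204
  Power4→Substation1: 17 × 10 = 170
  Power4→Substation2: 86 × 3 = 258
  Power4→Substation3: 4 × 11 = 44
  Power4→Substation4: 13 × 3 = 39
Total cost = 1244.
So Power4→Substation1 carries 17 MWh.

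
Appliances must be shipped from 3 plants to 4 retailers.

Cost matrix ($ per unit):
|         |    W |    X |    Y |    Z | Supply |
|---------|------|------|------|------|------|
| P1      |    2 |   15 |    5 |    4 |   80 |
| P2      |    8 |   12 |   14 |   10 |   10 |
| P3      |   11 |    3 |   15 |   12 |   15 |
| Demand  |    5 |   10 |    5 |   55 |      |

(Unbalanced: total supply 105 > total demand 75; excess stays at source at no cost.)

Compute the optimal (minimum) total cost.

An optimal shipping plan:
  P1–W: 5 units
  P1–Y: 5 units
  P1–Z: 55 units
  P3–X: 10 units
Total cost = $285.
(Supply check: P1 ships 65; P2 ships 0; P3 ships 10.)

285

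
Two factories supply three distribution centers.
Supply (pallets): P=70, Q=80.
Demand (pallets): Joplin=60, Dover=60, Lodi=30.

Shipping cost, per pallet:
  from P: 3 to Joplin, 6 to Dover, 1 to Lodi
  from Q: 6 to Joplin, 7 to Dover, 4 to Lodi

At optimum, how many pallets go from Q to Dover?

Optimal shipments:
  P→Joplin: 60 × 3 = 180
  P→Lodi: 10 × 1 = 10
  Q→Dover: 60 × 7 = 420
  Q→Lodi: 20 × 4 = 80
Total cost = 690.
So Q→Dover carries 60 pallets.

60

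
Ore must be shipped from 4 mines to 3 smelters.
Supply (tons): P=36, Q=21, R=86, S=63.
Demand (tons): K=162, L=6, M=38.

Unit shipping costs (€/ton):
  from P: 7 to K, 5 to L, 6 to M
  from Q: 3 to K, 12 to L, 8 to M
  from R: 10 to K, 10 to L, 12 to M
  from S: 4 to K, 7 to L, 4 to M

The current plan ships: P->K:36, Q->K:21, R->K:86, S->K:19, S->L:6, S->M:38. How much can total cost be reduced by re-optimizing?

Current plan cost = 36·7 + 21·3 + 86·10 + 19·4 + 6·7 + 38·4 = €1445.
Optimal plan:
  P->L: 6 × €5 = €30
  P->M: 30 × €6 = €180
  Q->K: 21 × €3 = €63
  R->K: 86 × €10 = €860
  S->K: 55 × €4 = €220
  S->M: 8 × €4 = €32
Optimal cost = €1385.
Saving = 1445 − 1385 = €60.

60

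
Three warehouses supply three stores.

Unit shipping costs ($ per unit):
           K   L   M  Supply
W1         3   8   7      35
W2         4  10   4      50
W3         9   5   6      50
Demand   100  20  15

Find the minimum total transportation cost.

630

A cheapest plan:
  W1 to K: 35 × $3 = $105
  W2 to K: 50 × $4 = $200
  W3 to K: 15 × $9 = $135
  W3 to L: 20 × $5 = $100
  W3 to M: 15 × $6 = $90
Total = 105 + 200 + 135 + 100 + 90 = $630.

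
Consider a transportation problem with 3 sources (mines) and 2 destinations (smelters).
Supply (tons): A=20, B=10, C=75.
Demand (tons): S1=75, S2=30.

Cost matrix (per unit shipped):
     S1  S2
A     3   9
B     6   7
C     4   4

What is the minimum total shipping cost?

420

An optimal shipping plan:
  A–S1: 20 × 3 = 60
  B–S1: 10 × 6 = 60
  C–S1: 45 × 4 = 180
  C–S2: 30 × 4 = 120
Total = 60 + 60 + 180 + 120 = 420.
(Supply check: A ships 20; B ships 10; C ships 75.)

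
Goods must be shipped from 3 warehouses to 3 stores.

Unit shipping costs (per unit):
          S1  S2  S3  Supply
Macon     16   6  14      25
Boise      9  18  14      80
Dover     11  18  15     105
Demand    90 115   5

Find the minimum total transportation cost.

2675

Optimal allocation:
  Macon–S2: 25 units
  Boise–S1: 80 units
  Dover–S1: 10 units
  Dover–S2: 90 units
  Dover–S3: 5 units
Total cost = 2675.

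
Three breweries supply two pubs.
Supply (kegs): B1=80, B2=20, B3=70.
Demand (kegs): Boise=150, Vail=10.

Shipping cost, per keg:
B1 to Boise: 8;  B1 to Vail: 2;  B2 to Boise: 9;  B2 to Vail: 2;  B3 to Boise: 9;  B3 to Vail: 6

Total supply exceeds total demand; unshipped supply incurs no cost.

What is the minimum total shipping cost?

1290

An optimal shipping plan:
  B1–Boise: 80 × 8 = 640
  B2–Vail: 10 × 2 = 20
  B3–Boise: 70 × 9 = 630
Total = 640 + 20 + 630 = 1290.
(Supply check: B1 ships 80; B2 ships 10; B3 ships 70.)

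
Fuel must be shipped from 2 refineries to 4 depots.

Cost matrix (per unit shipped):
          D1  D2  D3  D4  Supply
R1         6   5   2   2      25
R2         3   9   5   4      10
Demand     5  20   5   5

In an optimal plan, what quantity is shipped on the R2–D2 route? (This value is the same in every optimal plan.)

Optimal shipments:
  R1->D2: 20 × 5 = 100
  R1->D3: 5 × 2 = 10
  R2->D1: 5 × 3 = 15
  R2->D4: 5 × 4 = 20
Total cost = 145.
The route R2→D2 is not used.

0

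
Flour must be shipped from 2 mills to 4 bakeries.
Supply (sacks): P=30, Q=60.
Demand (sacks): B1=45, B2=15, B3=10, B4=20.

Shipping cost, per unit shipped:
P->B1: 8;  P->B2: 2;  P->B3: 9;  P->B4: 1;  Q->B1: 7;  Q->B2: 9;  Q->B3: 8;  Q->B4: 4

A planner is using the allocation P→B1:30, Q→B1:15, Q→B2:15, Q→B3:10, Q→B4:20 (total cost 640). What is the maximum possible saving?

180

Current plan cost = 30·8 + 15·7 + 15·9 + 10·8 + 20·4 = 640.
Optimal plan:
  P to B2: 15 × 2 = 30
  P to B4: 15 × 1 = 15
  Q to B1: 45 × 7 = 315
  Q to B3: 10 × 8 = 80
  Q to B4: 5 × 4 = 20
Optimal cost = 460.
Saving = 640 − 460 = 180.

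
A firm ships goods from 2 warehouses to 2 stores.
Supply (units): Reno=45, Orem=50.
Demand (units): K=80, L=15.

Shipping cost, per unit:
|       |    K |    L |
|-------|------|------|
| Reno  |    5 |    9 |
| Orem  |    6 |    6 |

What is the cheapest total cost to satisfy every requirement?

An optimal shipping plan:
  Reno→K: 45 × 5 = 225
  Orem→K: 35 × 6 = 210
  Orem→L: 15 × 6 = 90
Total = 225 + 210 + 90 = 525.

525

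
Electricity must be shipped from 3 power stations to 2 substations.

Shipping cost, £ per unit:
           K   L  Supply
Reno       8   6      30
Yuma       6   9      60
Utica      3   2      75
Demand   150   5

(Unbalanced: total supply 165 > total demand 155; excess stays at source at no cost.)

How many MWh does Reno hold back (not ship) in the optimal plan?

Minimum-cost shipments:
  Reno–K: 15 × £8 = £120
  Reno–L: 5 × £6 = £30
  Yuma–K: 60 × £6 = £360
  Utica–K: 75 × £3 = £225
Total cost = £735.
Reno ships 20 of its 30, leaving 10.

10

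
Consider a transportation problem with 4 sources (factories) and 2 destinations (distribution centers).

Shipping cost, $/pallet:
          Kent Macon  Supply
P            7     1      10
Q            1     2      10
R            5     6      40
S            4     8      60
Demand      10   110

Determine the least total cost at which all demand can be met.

One minimum-cost allocation:
  P to Macon: 10 × $1 = $10
  Q to Macon: 10 × $2 = $20
  R to Macon: 40 × $6 = $240
  S to Kent: 10 × $4 = $40
  S to Macon: 50 × $8 = $400
Total = 10 + 20 + 240 + 40 + 400 = $710.
(Supply check: P ships 10; Q ships 10; R ships 40; S ships 60.)

710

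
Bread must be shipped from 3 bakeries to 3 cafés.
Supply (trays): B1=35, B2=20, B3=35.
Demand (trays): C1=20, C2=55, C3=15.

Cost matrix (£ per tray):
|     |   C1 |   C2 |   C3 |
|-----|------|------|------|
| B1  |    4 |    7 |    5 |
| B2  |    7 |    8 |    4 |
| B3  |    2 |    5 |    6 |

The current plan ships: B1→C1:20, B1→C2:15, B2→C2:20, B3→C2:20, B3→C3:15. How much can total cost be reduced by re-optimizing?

Current plan cost = 20·4 + 15·7 + 20·8 + 20·5 + 15·6 = £535.
Optimal plan:
  B1–C2: 35 trays
  B2–C2: 5 trays
  B2–C3: 15 trays
  B3–C1: 20 trays
  B3–C2: 15 trays
Optimal cost = £460.
Saving = 535 − 460 = £75.

75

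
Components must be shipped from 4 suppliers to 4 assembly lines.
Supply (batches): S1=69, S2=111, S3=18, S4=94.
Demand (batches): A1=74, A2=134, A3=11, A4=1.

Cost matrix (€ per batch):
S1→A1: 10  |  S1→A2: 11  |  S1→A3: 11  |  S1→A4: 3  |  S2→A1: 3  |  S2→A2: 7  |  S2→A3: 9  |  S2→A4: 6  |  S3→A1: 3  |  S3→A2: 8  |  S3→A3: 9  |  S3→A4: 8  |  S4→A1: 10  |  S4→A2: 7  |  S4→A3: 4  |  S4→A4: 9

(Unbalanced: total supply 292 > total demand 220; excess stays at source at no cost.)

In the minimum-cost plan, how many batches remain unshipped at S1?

68

An optimal plan:
  S1 to A4: 1 × €3 = €3
  S2 to A1: 56 × €3 = €168
  S2 to A2: 55 × €7 = €385
  S3 to A1: 18 × €3 = €54
  S4 to A2: 79 × €7 = €553
  S4 to A3: 11 × €4 = €44
Total cost = €1207.
S1 ships 1 of its 69, leaving 68.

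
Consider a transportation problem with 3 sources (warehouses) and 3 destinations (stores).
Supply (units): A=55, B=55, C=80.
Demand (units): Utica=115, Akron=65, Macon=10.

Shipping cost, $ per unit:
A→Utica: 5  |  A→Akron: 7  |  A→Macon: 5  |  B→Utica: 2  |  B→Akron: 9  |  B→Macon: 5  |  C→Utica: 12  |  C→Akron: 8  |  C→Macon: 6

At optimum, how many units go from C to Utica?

The minimum-cost plan:
  A→Utica: 55 × $5 = $275
  B→Utica: 55 × $2 = $110
  C→Utica: 5 × $12 = $60
  C→Akron: 65 × $8 = $520
  C→Macon: 10 × $6 = $60
Total cost = $1025.
So C→Utica carries 5 units.

5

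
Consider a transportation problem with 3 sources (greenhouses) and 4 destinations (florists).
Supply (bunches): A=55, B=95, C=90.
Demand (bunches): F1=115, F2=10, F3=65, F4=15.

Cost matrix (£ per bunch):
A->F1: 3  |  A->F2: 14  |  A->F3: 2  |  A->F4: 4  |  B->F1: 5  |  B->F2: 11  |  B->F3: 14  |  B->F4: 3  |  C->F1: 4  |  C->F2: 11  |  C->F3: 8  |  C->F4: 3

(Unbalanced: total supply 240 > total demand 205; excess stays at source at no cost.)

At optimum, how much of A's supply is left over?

Minimum-cost shipments:
  A to F3: 55 × £2 = £110
  B to F1: 35 × £5 = £175
  B to F2: 10 × £11 = £110
  B to F4: 15 × £3 = £45
  C to F1: 80 × £4 = £320
  C to F3: 10 × £8 = £80
Total cost = £840.
A ships 55 of its 55, leaving 0.

0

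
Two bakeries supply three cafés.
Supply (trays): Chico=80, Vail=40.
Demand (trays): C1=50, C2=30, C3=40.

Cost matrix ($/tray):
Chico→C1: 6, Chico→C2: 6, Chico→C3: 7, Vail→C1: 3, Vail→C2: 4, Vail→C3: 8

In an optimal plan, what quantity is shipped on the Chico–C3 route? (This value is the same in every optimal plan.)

40

Solving gives:
  Chico to C1: 10 × $6 = $60
  Chico to C2: 30 × $6 = $180
  Chico to C3: 40 × $7 = $280
  Vail to C1: 40 × $3 = $120
Total cost = $640.
So Chico→C3 carries 40 trays.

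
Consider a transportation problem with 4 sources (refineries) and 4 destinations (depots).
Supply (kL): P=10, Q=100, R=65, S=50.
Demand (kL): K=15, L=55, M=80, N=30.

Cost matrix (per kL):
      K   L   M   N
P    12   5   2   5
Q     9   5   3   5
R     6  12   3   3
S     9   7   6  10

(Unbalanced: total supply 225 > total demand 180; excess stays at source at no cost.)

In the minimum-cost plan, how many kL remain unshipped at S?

Minimum-cost shipments:
  P to M: 10 kL
  Q to L: 50 kL
  Q to M: 50 kL
  R to K: 15 kL
  R to M: 20 kL
  R to N: 30 kL
  S to L: 5 kL
Total cost = 695.
S ships 5 of its 50, leaving 45.

45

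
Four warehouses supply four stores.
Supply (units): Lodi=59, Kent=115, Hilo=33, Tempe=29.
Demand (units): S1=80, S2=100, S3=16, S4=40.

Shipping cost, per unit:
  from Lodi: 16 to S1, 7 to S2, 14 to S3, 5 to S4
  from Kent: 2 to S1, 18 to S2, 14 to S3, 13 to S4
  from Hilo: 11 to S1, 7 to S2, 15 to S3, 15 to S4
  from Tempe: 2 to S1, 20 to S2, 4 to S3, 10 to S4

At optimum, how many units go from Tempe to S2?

0

Optimal shipments:
  Lodi->S2: 59 × 7 = 413
  Kent->S1: 80 × 2 = 160
  Kent->S2: 8 × 18 = 144
  Kent->S4: 27 × 13 = 351
  Hilo->S2: 33 × 7 = 231
  Tempe->S3: 16 × 4 = 64
  Tempe->S4: 13 × 10 = 130
Total cost = 1493.
The route Tempe→S2 is not used.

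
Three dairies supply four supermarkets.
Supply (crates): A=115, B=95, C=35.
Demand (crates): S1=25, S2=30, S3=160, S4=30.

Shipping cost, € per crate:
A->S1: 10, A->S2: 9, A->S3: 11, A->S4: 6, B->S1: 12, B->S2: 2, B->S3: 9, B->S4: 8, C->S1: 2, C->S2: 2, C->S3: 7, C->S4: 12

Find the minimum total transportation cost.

1880

An optimal shipping plan:
  A->S3: 85 × €11 = €935
  A->S4: 30 × €6 = €180
  B->S2: 30 × €2 = €60
  B->S3: 65 × €9 = €585
  C->S1: 25 × €2 = €50
  C->S3: 10 × €7 = €70
Total = 935 + 180 + 60 + 585 + 50 + 70 = €1880.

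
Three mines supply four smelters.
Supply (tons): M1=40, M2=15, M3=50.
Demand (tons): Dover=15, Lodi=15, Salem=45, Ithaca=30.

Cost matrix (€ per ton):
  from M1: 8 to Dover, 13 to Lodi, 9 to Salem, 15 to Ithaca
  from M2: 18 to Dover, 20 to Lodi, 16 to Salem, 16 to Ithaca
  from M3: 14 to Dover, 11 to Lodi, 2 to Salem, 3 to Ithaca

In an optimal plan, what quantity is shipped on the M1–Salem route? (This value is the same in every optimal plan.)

Optimal shipments:
  M1→Dover: 15 tons
  M1→Lodi: 15 tons
  M1→Salem: 10 tons
  M2→Ithaca: 15 tons
  M3→Salem: 35 tons
  M3→Ithaca: 15 tons
Total cost = €760.
So M1→Salem carries 10 tons.

10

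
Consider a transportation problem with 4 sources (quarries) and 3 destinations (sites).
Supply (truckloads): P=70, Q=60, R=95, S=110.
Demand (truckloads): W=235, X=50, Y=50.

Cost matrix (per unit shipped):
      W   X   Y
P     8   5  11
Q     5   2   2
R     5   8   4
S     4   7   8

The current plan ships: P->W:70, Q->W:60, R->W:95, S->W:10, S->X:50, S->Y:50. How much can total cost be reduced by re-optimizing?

650

Current plan cost = 70·8 + 60·5 + 95·5 + 10·4 + 50·7 + 50·8 = 2125.
Optimal plan:
  P→W: 20 truckloads
  P→X: 50 truckloads
  Q→W: 10 truckloads
  Q→Y: 50 truckloads
  R→W: 95 truckloads
  S→W: 110 truckloads
Optimal cost = 1475.
Saving = 2125 − 1475 = 650.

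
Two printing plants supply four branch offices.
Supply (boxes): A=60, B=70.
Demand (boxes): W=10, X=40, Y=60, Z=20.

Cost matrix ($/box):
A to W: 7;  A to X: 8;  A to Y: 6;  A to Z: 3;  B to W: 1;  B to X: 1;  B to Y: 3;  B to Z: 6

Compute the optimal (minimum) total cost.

An optimal shipping plan:
  A to Y: 40 × $6 = $240
  A to Z: 20 × $3 = $60
  B to W: 10 × $1 = $10
  B to X: 40 × $1 = $40
  B to Y: 20 × $3 = $60
Total = 240 + 60 + 10 + 40 + 60 = $410.
(Supply check: A ships 60; B ships 70.)

410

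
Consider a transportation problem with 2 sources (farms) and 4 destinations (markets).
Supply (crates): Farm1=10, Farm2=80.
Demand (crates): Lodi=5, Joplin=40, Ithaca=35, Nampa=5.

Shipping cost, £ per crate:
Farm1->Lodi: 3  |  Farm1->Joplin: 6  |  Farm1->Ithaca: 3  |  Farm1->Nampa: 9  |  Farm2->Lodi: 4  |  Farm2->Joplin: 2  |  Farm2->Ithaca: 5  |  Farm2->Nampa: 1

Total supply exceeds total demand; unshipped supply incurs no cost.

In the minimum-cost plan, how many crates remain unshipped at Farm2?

5

Minimum-cost shipments:
  Farm1→Ithaca: 10 × £3 = £30
  Farm2→Lodi: 5 × £4 = £20
  Farm2→Joplin: 40 × £2 = £80
  Farm2→Ithaca: 25 × £5 = £125
  Farm2→Nampa: 5 × £1 = £5
Total cost = £260.
Farm2 ships 75 of its 80, leaving 5.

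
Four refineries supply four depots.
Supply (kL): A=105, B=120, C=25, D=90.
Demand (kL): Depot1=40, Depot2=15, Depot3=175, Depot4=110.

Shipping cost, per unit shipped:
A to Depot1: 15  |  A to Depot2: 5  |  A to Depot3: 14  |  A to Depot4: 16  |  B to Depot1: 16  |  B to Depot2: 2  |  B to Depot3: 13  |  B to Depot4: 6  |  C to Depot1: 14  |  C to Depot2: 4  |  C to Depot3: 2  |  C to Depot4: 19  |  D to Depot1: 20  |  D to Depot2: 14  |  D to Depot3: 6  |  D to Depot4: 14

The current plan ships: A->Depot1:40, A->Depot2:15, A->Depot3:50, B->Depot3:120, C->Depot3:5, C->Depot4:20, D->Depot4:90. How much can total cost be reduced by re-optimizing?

1850

Current plan cost = 40·15 + 15·5 + 50·14 + 120·13 + 5·2 + 20·19 + 90·14 = 4585.
Optimal plan:
  A→Depot1: 40 × 15 = 600
  A→Depot2: 5 × 5 = 25
  A→Depot3: 60 × 14 = 840
  B→Depot2: 10 × 2 = 20
  B→Depot4: 110 × 6 = 660
  C→Depot3: 25 × 2 = 50
  D→Depot3: 90 × 6 = 540
Optimal cost = 2735.
Saving = 4585 − 2735 = 1850.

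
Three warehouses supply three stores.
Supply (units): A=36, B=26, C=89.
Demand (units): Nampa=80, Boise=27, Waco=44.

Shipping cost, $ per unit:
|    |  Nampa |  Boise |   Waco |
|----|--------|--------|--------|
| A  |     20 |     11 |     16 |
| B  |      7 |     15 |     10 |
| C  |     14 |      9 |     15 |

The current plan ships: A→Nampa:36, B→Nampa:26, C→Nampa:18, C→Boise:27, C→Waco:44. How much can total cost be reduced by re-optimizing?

180

Current plan cost = 36·20 + 26·7 + 18·14 + 27·9 + 44·15 = $2057.
Optimal plan:
  A to Waco: 36 × $16 = $576
  B to Nampa: 26 × $7 = $182
  C to Nampa: 54 × $14 = $756
  C to Boise: 27 × $9 = $243
  C to Waco: 8 × $15 = $120
Optimal cost = $1877.
Saving = 2057 − 1877 = $180.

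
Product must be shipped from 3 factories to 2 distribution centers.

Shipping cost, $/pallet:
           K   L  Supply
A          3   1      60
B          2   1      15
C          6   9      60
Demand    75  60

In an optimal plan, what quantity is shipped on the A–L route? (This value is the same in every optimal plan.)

60

The minimum-cost plan:
  A→L: 60 pallets
  B→K: 15 pallets
  C→K: 60 pallets
Total cost = $450.
So A→L carries 60 pallets.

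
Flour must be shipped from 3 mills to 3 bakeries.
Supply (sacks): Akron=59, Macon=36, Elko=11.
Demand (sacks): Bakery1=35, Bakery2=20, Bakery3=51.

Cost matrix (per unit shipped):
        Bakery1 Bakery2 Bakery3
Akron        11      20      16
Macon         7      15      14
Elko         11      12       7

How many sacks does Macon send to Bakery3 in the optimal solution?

The minimum-cost plan:
  Akron to Bakery1: 19 × 11 = 209
  Akron to Bakery3: 40 × 16 = 640
  Macon to Bakery1: 16 × 7 = 112
  Macon to Bakery2: 20 × 15 = 300
  Elko to Bakery3: 11 × 7 = 77
Total cost = 1338.
The route Macon→Bakery3 is not used.

0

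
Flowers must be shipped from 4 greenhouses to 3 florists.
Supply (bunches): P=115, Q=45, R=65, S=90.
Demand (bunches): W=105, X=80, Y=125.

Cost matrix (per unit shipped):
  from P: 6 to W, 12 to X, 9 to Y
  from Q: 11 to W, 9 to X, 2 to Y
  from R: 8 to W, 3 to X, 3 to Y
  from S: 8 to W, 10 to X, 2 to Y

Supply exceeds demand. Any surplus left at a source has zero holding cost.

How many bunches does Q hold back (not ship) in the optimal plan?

Minimum-cost shipments:
  P–W: 105 × 6 = 630
  P–X: 5 × 12 = 60
  Q–X: 10 × 9 = 90
  Q–Y: 35 × 2 = 70
  R–X: 65 × 3 = 195
  S–Y: 90 × 2 = 180
Total cost = 1225.
Q ships 45 of its 45, leaving 0.

0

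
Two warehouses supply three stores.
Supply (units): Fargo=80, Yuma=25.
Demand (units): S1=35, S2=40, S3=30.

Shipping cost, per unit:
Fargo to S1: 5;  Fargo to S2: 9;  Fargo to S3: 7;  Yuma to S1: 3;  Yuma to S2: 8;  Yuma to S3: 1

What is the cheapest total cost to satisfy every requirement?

Optimal allocation:
  Fargo→S1: 35 × 5 = 175
  Fargo→S2: 40 × 9 = 360
  Fargo→S3: 5 × 7 = 35
  Yuma→S3: 25 × 1 = 25
Total = 175 + 360 + 35 + 25 = 595.

595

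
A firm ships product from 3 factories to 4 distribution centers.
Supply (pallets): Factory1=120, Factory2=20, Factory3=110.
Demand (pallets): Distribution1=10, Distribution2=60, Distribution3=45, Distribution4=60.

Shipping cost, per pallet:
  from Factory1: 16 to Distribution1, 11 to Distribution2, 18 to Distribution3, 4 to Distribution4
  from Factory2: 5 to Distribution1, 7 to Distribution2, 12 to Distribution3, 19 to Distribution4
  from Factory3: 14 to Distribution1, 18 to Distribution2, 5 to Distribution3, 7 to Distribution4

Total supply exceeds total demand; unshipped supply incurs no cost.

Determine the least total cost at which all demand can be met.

1135

Optimal allocation:
  Factory1→Distribution2: 50 pallets
  Factory1→Distribution4: 60 pallets
  Factory2→Distribution1: 10 pallets
  Factory2→Distribution2: 10 pallets
  Factory3→Distribution3: 45 pallets
Total cost = 1135.
(Supply check: Factory1 ships 110; Factory2 ships 20; Factory3 ships 45.)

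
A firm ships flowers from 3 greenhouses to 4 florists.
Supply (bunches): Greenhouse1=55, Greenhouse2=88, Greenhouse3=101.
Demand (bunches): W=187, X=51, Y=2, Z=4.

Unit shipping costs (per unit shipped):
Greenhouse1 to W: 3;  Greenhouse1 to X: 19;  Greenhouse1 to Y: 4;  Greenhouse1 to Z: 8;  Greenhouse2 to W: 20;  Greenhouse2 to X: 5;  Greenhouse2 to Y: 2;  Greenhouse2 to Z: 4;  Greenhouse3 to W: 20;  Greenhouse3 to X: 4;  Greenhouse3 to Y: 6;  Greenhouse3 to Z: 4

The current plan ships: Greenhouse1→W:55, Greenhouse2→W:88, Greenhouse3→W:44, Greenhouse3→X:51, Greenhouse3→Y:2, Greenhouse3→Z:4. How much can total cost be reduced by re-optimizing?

8

Current plan cost = 55·3 + 88·20 + 44·20 + 51·4 + 2·6 + 4·4 = 3037.
Optimal plan:
  Greenhouse1–W: 55 × 3 = 165
  Greenhouse2–W: 86 × 20 = 1720
  Greenhouse2–Y: 2 × 2 = 4
  Greenhouse3–W: 46 × 20 = 920
  Greenhouse3–X: 51 × 4 = 204
  Greenhouse3–Z: 4 × 4 = 16
Optimal cost = 3029.
Saving = 3037 − 3029 = 8.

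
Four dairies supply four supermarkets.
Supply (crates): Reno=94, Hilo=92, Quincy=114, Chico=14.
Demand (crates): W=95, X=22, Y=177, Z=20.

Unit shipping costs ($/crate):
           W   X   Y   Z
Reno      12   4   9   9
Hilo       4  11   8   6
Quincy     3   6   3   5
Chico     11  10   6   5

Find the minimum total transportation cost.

One minimum-cost allocation:
  Reno to X: 22 × $4 = $88
  Reno to Y: 66 × $9 = $594
  Reno to Z: 6 × $9 = $54
  Hilo to W: 92 × $4 = $368
  Quincy to W: 3 × $3 = $9
  Quincy to Y: 111 × $3 = $333
  Chico to Z: 14 × $5 = $70
Total = 88 + 594 + 54 + 368 + 9 + 333 + 70 = $1516.

1516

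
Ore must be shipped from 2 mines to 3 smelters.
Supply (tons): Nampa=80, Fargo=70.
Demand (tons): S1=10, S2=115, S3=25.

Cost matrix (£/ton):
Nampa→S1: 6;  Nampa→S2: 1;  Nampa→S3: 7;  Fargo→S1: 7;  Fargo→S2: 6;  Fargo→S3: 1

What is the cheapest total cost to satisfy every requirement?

385

One minimum-cost allocation:
  Nampa→S2: 80 × £1 = £80
  Fargo→S1: 10 × £7 = £70
  Fargo→S2: 35 × £6 = £210
  Fargo→S3: 25 × £1 = £25
Total = 80 + 70 + 210 + 25 = £385.
(Supply check: Nampa ships 80; Fargo ships 70.)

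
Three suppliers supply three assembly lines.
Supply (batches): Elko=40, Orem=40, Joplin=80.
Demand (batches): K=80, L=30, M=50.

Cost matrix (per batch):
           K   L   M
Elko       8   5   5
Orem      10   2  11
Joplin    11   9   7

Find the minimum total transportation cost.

An optimal shipping plan:
  Elko->K: 40 × 8 = 320
  Orem->K: 10 × 10 = 100
  Orem->L: 30 × 2 = 60
  Joplin->K: 30 × 11 = 330
  Joplin->M: 50 × 7 = 350
Total = 320 + 100 + 60 + 330 + 350 = 1160.

1160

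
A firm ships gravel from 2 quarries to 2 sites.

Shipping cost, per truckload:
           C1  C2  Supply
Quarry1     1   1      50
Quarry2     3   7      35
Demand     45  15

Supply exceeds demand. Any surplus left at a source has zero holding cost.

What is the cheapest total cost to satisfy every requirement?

Optimal allocation:
  Quarry1→C1: 35 truckloads
  Quarry1→C2: 15 truckloads
  Quarry2→C1: 10 truckloads
Total cost = 80.

80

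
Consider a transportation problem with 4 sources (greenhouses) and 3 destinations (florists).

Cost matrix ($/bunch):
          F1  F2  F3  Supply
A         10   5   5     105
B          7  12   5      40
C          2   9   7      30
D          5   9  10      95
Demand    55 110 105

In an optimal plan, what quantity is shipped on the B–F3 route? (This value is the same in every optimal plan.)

The minimum-cost plan:
  A->F2: 40 × $5 = $200
  A->F3: 65 × $5 = $325
  B->F3: 40 × $5 = $200
  C->F1: 30 × $2 = $60
  D->F1: 25 × $5 = $125
  D->F2: 70 × $9 = $630
Total cost = $1540.
So B→F3 carries 40 bunches.

40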